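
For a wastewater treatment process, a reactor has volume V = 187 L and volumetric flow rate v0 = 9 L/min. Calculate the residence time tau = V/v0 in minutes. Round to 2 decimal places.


tau = V / v0
tau = 187 / 9
tau = 20.78 min


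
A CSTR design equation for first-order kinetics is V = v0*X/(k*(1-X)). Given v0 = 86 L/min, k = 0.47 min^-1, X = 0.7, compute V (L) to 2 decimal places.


V = v0 * X / (k * (1 - X))
V = 86 * 0.7 / (0.47 * (1 - 0.7))
V = 60.2 / (0.47 * 0.3)
V = 60.2 / 0.141
V = 426.95 L


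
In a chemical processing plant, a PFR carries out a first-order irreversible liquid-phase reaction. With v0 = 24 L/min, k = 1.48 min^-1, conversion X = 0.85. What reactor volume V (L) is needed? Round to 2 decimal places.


V = (v0/k) * ln(1/(1-X))
V = (24/1.48) * ln(1/(1-0.85))
V = 16.216216 * ln(6.666667)
V = 16.216216 * 1.89712
V = 30.76 L


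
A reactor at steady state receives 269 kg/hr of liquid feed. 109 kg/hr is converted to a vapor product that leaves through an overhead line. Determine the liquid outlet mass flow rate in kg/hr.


Steady-state mass balance on the main outlet: F_out = F_in - F_removed
F_out = 269 - 109
F_out = 160 kg/hr


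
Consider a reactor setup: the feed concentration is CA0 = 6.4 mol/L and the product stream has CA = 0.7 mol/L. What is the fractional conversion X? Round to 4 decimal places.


X = (CA0 - CA) / CA0
X = (6.4 - 0.7) / 6.4
X = 5.7 / 6.4
X = 0.8906


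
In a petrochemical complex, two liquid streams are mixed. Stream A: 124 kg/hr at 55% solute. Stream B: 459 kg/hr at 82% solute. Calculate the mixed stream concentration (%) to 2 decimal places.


Mass balance on solute: F1*x1 + F2*x2 = F3*x3
F3 = F1 + F2 = 124 + 459 = 583 kg/hr
x3 = (F1*x1 + F2*x2)/F3
x3 = (124*0.55 + 459*0.82) / 583
x3 = 76.26%


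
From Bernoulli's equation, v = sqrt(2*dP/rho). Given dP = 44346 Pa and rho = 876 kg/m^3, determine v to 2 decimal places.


v = sqrt(2*dP/rho)
v = sqrt(2*44346/876)
v = sqrt(101.246575)
v = 10.06 m/s


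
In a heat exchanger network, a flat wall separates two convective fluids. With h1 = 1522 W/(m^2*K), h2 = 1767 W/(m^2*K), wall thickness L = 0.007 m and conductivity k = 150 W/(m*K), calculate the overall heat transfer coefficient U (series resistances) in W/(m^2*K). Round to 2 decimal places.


1/U = 1/h1 + L/k + 1/h2
1/U = 1/1522 + 0.007/150 + 1/1767
1/U = 0.0006570302 + 4.66667e-05 + 0.000565931
1/U = 0.0012696279
U = 787.63 W/(m^2*K)


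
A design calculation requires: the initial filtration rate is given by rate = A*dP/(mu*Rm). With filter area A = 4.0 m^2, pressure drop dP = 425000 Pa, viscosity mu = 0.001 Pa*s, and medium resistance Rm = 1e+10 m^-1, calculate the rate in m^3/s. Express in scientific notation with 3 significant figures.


rate = A * dP / (mu * Rm)
rate = 4.0 * 425000 / (0.001 * 1e+10)
rate = 1700000.0 / 1.000e+07
rate = 1.70e-01 m^3/s


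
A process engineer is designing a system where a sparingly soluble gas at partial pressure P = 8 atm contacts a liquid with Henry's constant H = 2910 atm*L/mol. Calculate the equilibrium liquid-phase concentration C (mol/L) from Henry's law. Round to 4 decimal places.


C = P / H
C = 8 / 2910
C = 0.0027 mol/L


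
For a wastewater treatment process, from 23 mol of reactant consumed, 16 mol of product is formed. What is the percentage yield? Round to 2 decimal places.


Yield = (moles product / moles consumed) * 100%
Yield = (16 / 23) * 100
Yield = 0.6957 * 100
Yield = 69.57%


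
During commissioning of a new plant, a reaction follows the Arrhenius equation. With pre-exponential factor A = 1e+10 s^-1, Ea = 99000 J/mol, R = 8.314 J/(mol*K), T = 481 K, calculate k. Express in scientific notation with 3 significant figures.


k = A * exp(-Ea/(R*T))
k = 1e+10 * exp(-99000 / (8.314 * 481))
k = 1e+10 * exp(-24.755979)
k = 1.77e-01


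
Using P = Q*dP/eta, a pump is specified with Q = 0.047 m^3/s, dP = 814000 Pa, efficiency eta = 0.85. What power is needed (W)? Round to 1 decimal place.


P = Q * dP / eta
P = 0.047 * 814000 / 0.85
P = 38258.0 / 0.85
P = 45009.4 W


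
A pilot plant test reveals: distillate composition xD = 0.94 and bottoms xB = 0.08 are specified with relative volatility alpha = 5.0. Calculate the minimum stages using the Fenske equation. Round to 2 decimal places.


N_min = ln((xD*(1-xB))/(xB*(1-xD))) / ln(alpha)
Numerator inside ln: 0.8648 / 0.0048 = 180.166667
ln(180.166667) = 5.193882
ln(alpha) = ln(5.0) = 1.609438
N_min = 5.193882 / 1.609438 = 3.23


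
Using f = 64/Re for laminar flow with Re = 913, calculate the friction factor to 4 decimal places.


f = 64 / Re
f = 64 / 913
f = 0.0701


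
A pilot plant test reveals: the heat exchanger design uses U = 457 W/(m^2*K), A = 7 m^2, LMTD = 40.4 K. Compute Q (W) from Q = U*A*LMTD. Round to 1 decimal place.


Q = U * A * LMTD
Q = 457 * 7 * 40.4
Q = 129239.6 W


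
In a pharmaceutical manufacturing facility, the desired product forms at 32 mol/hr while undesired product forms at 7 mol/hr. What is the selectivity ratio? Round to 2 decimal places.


S = desired product rate / undesired product rate
S = 32 / 7
S = 4.57


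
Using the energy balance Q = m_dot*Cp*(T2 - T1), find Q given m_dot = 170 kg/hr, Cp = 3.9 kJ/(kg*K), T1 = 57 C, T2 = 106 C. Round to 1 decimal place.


Q = m_dot * Cp * (T2 - T1)
Q = 170 * 3.9 * (106 - 57)
Q = 170 * 3.9 * 49
Q = 32487.0 kJ/hr


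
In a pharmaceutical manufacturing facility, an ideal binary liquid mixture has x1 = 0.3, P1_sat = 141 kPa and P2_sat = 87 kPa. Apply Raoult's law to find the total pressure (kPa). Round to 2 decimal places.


P = x1*P1_sat + x2*P2_sat
x2 = 1 - x1 = 1 - 0.3 = 0.7
P = 0.3*141 + 0.7*87
P = 42.3 + 60.9
P = 103.20 kPa


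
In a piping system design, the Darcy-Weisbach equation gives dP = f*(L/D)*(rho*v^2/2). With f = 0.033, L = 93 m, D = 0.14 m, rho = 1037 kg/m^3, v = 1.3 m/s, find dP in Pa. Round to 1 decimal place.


dP = f * (L/D) * (rho*v^2/2)
dP = 0.033 * (93/0.14) * (1037*1.3^2/2)
L/D = 664.28571429
rho*v^2/2 = 1037*1.69/2 = 876.265
dP = 0.033 * 664.28571429 * 876.265
dP = 19209.0 Pa


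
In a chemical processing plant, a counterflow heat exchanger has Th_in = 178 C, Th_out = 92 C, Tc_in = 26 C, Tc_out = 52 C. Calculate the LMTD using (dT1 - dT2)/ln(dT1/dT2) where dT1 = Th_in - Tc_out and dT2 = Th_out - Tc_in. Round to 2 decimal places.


dT1 = Th_in - Tc_out = 178 - 52 = 126
dT2 = Th_out - Tc_in = 92 - 26 = 66
LMTD = (dT1 - dT2) / ln(dT1/dT2)
LMTD = (126 - 66) / ln(126/66)
LMTD = 92.79 K


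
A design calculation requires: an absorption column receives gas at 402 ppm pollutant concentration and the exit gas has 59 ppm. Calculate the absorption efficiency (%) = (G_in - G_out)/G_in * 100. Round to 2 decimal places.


Efficiency = (G_in - G_out) / G_in * 100%
Efficiency = (402 - 59) / 402 * 100
Efficiency = 343 / 402 * 100
Efficiency = 85.32%


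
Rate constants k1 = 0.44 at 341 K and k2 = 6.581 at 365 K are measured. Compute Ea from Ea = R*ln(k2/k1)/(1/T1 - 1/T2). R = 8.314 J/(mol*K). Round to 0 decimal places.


Ea = R * ln(k2/k1) / (1/T1 - 1/T2)
ln(k2/k1) = ln(6.581/0.44) = 2.7051673
1/T1 - 1/T2 = 1/341 - 1/365 = 0.000192825292
Ea = 8.314 * 2.7051673 / 0.000192825292
Ea = 116638 J/mol


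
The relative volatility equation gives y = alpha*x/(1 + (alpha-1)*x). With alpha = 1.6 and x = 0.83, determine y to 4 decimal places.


y = alpha*x / (1 + (alpha-1)*x)
y = 1.6*0.83 / (1 + (1.6-1)*0.83)
y = 1.328 / (1 + 0.498)
y = 1.328 / 1.498
y = 0.8865


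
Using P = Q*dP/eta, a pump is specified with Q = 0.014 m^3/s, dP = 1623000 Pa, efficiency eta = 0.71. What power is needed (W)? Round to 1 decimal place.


P = Q * dP / eta
P = 0.014 * 1623000 / 0.71
P = 22722.0 / 0.71
P = 32002.8 W


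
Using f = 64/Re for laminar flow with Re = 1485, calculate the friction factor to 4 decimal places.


f = 64 / Re
f = 64 / 1485
f = 0.0431


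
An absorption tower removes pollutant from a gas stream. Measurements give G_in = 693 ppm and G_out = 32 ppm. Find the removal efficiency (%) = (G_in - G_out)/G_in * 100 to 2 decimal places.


Efficiency = (G_in - G_out) / G_in * 100%
Efficiency = (693 - 32) / 693 * 100
Efficiency = 661 / 693 * 100
Efficiency = 95.38%


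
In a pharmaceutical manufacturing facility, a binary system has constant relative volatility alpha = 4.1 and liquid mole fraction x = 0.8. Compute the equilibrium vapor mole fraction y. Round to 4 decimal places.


y = alpha*x / (1 + (alpha-1)*x)
y = 4.1*0.8 / (1 + (4.1-1)*0.8)
y = 3.28 / (1 + 2.48)
y = 3.28 / 3.48
y = 0.9425


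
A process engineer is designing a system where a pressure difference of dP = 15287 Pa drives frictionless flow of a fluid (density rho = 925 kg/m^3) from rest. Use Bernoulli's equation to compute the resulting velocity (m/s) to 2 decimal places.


v = sqrt(2*dP/rho)
v = sqrt(2*15287/925)
v = sqrt(33.052973)
v = 5.75 m/s


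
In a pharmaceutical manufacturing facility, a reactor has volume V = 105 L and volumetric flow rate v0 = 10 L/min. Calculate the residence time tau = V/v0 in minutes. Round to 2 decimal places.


tau = V / v0
tau = 105 / 10
tau = 10.50 min


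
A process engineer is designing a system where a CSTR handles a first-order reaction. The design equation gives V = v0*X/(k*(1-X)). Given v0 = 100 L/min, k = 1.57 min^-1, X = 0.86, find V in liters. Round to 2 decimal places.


V = v0 * X / (k * (1 - X))
V = 100 * 0.86 / (1.57 * (1 - 0.86))
V = 86.0 / (1.57 * 0.14)
V = 86.0 / 0.2198
V = 391.26 L


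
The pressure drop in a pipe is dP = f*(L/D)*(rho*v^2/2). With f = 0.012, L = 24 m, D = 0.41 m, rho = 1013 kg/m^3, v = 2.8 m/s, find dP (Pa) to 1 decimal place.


dP = f * (L/D) * (rho*v^2/2)
dP = 0.012 * (24/0.41) * (1013*2.8^2/2)
L/D = 58.53658537
rho*v^2/2 = 1013*7.84/2 = 3970.96
dP = 0.012 * 58.53658537 * 3970.96
dP = 2789.4 Pa


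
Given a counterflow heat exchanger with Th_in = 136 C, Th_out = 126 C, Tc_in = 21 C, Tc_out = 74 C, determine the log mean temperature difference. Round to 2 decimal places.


dT1 = Th_in - Tc_out = 136 - 74 = 62
dT2 = Th_out - Tc_in = 126 - 21 = 105
LMTD = (dT1 - dT2) / ln(dT1/dT2)
LMTD = (62 - 105) / ln(62/105)
LMTD = 81.62 K


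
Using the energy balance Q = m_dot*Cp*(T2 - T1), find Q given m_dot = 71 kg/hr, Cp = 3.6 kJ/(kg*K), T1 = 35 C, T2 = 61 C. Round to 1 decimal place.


Q = m_dot * Cp * (T2 - T1)
Q = 71 * 3.6 * (61 - 35)
Q = 71 * 3.6 * 26
Q = 6645.6 kJ/hr


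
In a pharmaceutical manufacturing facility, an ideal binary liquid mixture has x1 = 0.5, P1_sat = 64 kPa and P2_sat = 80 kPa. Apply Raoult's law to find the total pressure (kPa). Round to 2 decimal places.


P = x1*P1_sat + x2*P2_sat
x2 = 1 - x1 = 1 - 0.5 = 0.5
P = 0.5*64 + 0.5*80
P = 32.0 + 40.0
P = 72.00 kPa


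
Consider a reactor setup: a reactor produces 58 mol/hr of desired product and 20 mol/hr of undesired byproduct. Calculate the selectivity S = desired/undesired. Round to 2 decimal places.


S = desired product rate / undesired product rate
S = 58 / 20
S = 2.90


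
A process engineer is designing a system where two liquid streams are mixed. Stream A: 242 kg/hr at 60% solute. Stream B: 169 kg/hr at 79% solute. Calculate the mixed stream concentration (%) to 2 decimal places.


Mass balance on solute: F1*x1 + F2*x2 = F3*x3
F3 = F1 + F2 = 242 + 169 = 411 kg/hr
x3 = (F1*x1 + F2*x2)/F3
x3 = (242*0.6 + 169*0.79) / 411
x3 = 67.81%


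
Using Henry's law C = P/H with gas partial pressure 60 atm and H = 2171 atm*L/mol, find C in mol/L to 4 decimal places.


C = P / H
C = 60 / 2171
C = 0.0276 mol/L


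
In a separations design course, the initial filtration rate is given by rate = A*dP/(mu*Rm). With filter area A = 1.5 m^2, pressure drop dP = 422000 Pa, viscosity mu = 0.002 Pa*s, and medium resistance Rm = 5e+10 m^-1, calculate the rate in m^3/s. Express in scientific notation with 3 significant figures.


rate = A * dP / (mu * Rm)
rate = 1.5 * 422000 / (0.002 * 5e+10)
rate = 633000.0 / 1.000e+08
rate = 6.33e-03 m^3/s


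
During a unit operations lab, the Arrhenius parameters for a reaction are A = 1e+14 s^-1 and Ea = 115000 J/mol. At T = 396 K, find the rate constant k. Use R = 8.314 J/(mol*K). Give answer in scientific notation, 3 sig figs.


k = A * exp(-Ea/(R*T))
k = 1e+14 * exp(-115000 / (8.314 * 396))
k = 1e+14 * exp(-34.929521)
k = 6.77e-02


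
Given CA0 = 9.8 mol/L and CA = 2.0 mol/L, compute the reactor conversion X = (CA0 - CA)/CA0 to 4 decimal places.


X = (CA0 - CA) / CA0
X = (9.8 - 2.0) / 9.8
X = 7.8 / 9.8
X = 0.7959


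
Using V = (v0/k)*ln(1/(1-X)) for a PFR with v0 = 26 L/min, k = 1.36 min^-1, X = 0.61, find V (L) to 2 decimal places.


V = (v0/k) * ln(1/(1-X))
V = (26/1.36) * ln(1/(1-0.61))
V = 19.117647 * ln(2.564103)
V = 19.117647 * 0.941609
V = 18.00 L


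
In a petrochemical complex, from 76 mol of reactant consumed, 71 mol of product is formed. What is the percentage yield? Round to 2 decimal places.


Yield = (moles product / moles consumed) * 100%
Yield = (71 / 76) * 100
Yield = 0.9342 * 100
Yield = 93.42%


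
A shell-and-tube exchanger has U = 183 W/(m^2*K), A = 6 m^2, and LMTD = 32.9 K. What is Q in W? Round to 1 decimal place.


Q = U * A * LMTD
Q = 183 * 6 * 32.9
Q = 36124.2 W


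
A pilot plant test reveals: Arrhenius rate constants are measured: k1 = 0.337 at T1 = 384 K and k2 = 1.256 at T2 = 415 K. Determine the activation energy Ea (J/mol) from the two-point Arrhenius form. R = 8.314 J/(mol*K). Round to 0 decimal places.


Ea = R * ln(k2/k1) / (1/T1 - 1/T2)
ln(k2/k1) = ln(1.256/0.337) = 1.3156044
1/T1 - 1/T2 = 1/384 - 1/415 = 0.000194528112
Ea = 8.314 * 1.3156044 / 0.000194528112
Ea = 56228 J/mol


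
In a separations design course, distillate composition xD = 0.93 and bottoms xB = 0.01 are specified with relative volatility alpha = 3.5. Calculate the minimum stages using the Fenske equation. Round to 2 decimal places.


N_min = ln((xD*(1-xB))/(xB*(1-xD))) / ln(alpha)
Numerator inside ln: 0.9207 / 0.0007 = 1315.285714
ln(1315.285714) = 7.181809
ln(alpha) = ln(3.5) = 1.252763
N_min = 7.181809 / 1.252763 = 5.73


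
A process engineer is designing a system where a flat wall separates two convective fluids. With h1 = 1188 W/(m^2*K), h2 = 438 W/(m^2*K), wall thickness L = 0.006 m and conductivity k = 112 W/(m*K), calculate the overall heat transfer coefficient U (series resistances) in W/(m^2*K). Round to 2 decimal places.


1/U = 1/h1 + L/k + 1/h2
1/U = 1/1188 + 0.006/112 + 1/438
1/U = 0.0008417508 + 5.35714e-05 + 0.002283105
1/U = 0.0031784272
U = 314.62 W/(m^2*K)


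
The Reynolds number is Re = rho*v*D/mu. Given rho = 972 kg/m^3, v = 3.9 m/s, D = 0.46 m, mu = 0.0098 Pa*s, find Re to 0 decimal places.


Re = rho * v * D / mu
Re = 972 * 3.9 * 0.46 / 0.0098
Re = 1743.768 / 0.0098
Re = 177936


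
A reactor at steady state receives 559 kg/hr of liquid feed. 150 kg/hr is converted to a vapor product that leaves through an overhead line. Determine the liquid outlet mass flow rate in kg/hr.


Steady-state mass balance on the main outlet: F_out = F_in - F_removed
F_out = 559 - 150
F_out = 409 kg/hr


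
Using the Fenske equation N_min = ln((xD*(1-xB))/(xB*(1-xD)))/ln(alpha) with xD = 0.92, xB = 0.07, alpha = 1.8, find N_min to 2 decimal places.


N_min = ln((xD*(1-xB))/(xB*(1-xD))) / ln(alpha)
Numerator inside ln: 0.8556 / 0.0056 = 152.785714
ln(152.785714) = 5.029036
ln(alpha) = ln(1.8) = 0.587787
N_min = 5.029036 / 0.587787 = 8.56


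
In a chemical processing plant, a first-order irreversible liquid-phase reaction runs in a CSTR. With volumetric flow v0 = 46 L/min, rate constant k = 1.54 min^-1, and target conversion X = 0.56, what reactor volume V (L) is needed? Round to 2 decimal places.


V = v0 * X / (k * (1 - X))
V = 46 * 0.56 / (1.54 * (1 - 0.56))
V = 25.76 / (1.54 * 0.44)
V = 25.76 / 0.6776
V = 38.02 L


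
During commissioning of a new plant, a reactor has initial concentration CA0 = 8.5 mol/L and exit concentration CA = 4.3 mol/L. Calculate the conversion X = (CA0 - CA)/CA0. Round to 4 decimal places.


X = (CA0 - CA) / CA0
X = (8.5 - 4.3) / 8.5
X = 4.2 / 8.5
X = 0.4941


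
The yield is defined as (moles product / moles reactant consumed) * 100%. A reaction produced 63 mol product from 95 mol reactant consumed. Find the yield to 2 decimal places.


Yield = (moles product / moles consumed) * 100%
Yield = (63 / 95) * 100
Yield = 0.6632 * 100
Yield = 66.32%


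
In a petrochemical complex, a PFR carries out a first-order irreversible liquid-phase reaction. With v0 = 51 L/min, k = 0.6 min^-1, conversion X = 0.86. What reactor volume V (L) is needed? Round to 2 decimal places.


V = (v0/k) * ln(1/(1-X))
V = (51/0.6) * ln(1/(1-0.86))
V = 85.0 * ln(7.142857)
V = 85.0 * 1.966113
V = 167.12 L


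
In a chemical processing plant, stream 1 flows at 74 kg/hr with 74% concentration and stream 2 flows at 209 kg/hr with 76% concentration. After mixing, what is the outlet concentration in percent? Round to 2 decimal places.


Mass balance on solute: F1*x1 + F2*x2 = F3*x3
F3 = F1 + F2 = 74 + 209 = 283 kg/hr
x3 = (F1*x1 + F2*x2)/F3
x3 = (74*0.74 + 209*0.76) / 283
x3 = 75.48%


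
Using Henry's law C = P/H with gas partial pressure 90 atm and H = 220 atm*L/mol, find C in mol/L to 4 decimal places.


C = P / H
C = 90 / 220
C = 0.4091 mol/L


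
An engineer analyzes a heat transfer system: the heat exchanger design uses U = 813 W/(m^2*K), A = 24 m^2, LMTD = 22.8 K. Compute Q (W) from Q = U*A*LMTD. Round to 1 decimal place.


Q = U * A * LMTD
Q = 813 * 24 * 22.8
Q = 444873.6 W


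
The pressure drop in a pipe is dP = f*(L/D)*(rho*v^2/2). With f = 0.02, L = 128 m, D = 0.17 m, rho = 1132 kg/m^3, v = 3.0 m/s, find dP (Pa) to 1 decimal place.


dP = f * (L/D) * (rho*v^2/2)
dP = 0.02 * (128/0.17) * (1132*3.0^2/2)
L/D = 752.94117647
rho*v^2/2 = 1132*9.0/2 = 5094.0
dP = 0.02 * 752.94117647 * 5094.0
dP = 76709.6 Pa


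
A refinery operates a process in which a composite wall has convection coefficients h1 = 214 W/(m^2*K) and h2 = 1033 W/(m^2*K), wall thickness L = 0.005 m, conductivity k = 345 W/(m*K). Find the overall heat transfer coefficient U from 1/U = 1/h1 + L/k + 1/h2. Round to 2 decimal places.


1/U = 1/h1 + L/k + 1/h2
1/U = 1/214 + 0.005/345 + 1/1033
1/U = 0.0046728972 + 1.44928e-05 + 0.0009680542
1/U = 0.0056554442
U = 176.82 W/(m^2*K)


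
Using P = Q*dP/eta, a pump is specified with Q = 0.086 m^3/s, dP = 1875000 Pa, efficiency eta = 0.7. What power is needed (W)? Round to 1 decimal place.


P = Q * dP / eta
P = 0.086 * 1875000 / 0.7
P = 161250.0 / 0.7
P = 230357.1 W


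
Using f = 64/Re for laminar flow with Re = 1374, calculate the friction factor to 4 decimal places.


f = 64 / Re
f = 64 / 1374
f = 0.0466


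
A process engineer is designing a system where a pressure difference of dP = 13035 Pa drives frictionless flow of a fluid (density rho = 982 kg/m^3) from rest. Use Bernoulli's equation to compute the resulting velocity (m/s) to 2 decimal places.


v = sqrt(2*dP/rho)
v = sqrt(2*13035/982)
v = sqrt(26.547862)
v = 5.15 m/s


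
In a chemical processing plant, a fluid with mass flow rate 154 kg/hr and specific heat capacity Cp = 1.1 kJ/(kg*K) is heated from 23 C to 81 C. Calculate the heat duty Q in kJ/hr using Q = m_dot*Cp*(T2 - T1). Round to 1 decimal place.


Q = m_dot * Cp * (T2 - T1)
Q = 154 * 1.1 * (81 - 23)
Q = 154 * 1.1 * 58
Q = 9825.2 kJ/hr


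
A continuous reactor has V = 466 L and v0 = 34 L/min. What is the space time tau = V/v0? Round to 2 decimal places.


tau = V / v0
tau = 466 / 34
tau = 13.71 min


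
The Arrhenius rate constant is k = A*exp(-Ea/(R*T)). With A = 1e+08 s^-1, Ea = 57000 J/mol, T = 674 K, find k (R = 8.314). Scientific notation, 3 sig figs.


k = A * exp(-Ea/(R*T))
k = 1e+08 * exp(-57000 / (8.314 * 674))
k = 1e+08 * exp(-10.171967)
k = 3.82e+03


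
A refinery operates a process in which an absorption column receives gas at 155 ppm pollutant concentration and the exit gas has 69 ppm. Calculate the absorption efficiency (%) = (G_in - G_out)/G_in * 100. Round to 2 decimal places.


Efficiency = (G_in - G_out) / G_in * 100%
Efficiency = (155 - 69) / 155 * 100
Efficiency = 86 / 155 * 100
Efficiency = 55.48%


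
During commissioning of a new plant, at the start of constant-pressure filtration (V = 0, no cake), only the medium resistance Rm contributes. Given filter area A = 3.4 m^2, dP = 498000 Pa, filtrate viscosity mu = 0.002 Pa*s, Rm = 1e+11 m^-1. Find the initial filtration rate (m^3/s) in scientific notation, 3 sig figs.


rate = A * dP / (mu * Rm)
rate = 3.4 * 498000 / (0.002 * 1e+11)
rate = 1693200.0 / 2.000e+08
rate = 8.47e-03 m^3/s


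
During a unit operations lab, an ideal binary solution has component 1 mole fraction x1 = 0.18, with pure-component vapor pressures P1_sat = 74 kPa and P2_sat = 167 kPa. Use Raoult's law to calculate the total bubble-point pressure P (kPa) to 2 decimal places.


P = x1*P1_sat + x2*P2_sat
x2 = 1 - x1 = 1 - 0.18 = 0.82
P = 0.18*74 + 0.82*167
P = 13.32 + 136.94
P = 150.26 kPa


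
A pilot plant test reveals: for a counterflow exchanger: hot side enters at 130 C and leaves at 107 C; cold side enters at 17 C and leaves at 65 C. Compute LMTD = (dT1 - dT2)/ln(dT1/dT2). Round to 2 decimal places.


dT1 = Th_in - Tc_out = 130 - 65 = 65
dT2 = Th_out - Tc_in = 107 - 17 = 90
LMTD = (dT1 - dT2) / ln(dT1/dT2)
LMTD = (65 - 90) / ln(65/90)
LMTD = 76.82 K


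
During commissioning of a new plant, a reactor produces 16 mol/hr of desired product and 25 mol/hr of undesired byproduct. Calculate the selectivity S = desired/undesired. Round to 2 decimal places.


S = desired product rate / undesired product rate
S = 16 / 25
S = 0.64


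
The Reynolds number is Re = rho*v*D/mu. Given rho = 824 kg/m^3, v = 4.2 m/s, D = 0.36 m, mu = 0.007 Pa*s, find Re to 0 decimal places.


Re = rho * v * D / mu
Re = 824 * 4.2 * 0.36 / 0.007
Re = 1245.888 / 0.007
Re = 177984


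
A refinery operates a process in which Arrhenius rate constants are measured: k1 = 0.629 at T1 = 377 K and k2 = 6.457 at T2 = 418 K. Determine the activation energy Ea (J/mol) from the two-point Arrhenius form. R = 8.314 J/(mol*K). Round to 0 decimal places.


Ea = R * ln(k2/k1) / (1/T1 - 1/T2)
ln(k2/k1) = ln(6.457/0.629) = 2.3287888
1/T1 - 1/T2 = 1/377 - 1/418 = 0.000260175396
Ea = 8.314 * 2.3287888 / 0.000260175396
Ea = 74417 J/mol


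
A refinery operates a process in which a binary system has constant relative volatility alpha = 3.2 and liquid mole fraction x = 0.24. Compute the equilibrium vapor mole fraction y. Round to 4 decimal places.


y = alpha*x / (1 + (alpha-1)*x)
y = 3.2*0.24 / (1 + (3.2-1)*0.24)
y = 0.768 / (1 + 0.528)
y = 0.768 / 1.528
y = 0.5026


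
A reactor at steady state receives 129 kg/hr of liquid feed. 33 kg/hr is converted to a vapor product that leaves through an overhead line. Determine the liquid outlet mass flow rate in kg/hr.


Steady-state mass balance on the main outlet: F_out = F_in - F_removed
F_out = 129 - 33
F_out = 96 kg/hr


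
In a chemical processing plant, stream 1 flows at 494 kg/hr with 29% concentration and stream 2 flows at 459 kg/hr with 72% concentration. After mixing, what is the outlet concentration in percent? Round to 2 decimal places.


Mass balance on solute: F1*x1 + F2*x2 = F3*x3
F3 = F1 + F2 = 494 + 459 = 953 kg/hr
x3 = (F1*x1 + F2*x2)/F3
x3 = (494*0.29 + 459*0.72) / 953
x3 = 49.71%


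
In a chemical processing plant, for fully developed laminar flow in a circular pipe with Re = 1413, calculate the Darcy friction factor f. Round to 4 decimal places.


f = 64 / Re
f = 64 / 1413
f = 0.0453


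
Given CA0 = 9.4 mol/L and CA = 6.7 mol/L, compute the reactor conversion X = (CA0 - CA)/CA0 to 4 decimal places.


X = (CA0 - CA) / CA0
X = (9.4 - 6.7) / 9.4
X = 2.7 / 9.4
X = 0.2872


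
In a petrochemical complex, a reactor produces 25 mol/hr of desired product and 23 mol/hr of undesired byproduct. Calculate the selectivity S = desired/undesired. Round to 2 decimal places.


S = desired product rate / undesired product rate
S = 25 / 23
S = 1.09


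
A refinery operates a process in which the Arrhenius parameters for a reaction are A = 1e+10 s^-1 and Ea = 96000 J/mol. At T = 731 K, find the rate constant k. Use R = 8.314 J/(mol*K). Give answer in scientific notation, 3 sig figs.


k = A * exp(-Ea/(R*T))
k = 1e+10 * exp(-96000 / (8.314 * 731))
k = 1e+10 * exp(-15.79588)
k = 1.38e+03


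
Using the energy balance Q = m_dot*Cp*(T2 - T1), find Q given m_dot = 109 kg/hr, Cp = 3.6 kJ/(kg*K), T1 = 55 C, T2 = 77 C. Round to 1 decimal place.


Q = m_dot * Cp * (T2 - T1)
Q = 109 * 3.6 * (77 - 55)
Q = 109 * 3.6 * 22
Q = 8632.8 kJ/hr


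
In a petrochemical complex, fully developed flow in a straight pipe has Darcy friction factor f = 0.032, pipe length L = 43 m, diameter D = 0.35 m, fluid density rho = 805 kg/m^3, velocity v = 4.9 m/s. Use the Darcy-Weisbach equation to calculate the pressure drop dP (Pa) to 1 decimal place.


dP = f * (L/D) * (rho*v^2/2)
dP = 0.032 * (43/0.35) * (805*4.9^2/2)
L/D = 122.85714286
rho*v^2/2 = 805*24.01/2 = 9664.025
dP = 0.032 * 122.85714286 * 9664.025
dP = 37993.4 Pa


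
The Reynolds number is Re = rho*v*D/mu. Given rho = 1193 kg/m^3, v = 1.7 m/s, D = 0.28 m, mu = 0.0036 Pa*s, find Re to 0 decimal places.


Re = rho * v * D / mu
Re = 1193 * 1.7 * 0.28 / 0.0036
Re = 567.868 / 0.0036
Re = 157741


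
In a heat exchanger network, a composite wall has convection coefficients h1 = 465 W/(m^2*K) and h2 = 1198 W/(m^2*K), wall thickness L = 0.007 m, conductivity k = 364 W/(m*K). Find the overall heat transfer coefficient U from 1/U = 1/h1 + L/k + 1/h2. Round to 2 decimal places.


1/U = 1/h1 + L/k + 1/h2
1/U = 1/465 + 0.007/364 + 1/1198
1/U = 0.0021505376 + 1.92308e-05 + 0.0008347245
1/U = 0.0030044929
U = 332.83 W/(m^2*K)


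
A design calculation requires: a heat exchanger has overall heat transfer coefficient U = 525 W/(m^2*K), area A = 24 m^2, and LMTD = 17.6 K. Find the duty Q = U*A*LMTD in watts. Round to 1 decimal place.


Q = U * A * LMTD
Q = 525 * 24 * 17.6
Q = 221760.0 W


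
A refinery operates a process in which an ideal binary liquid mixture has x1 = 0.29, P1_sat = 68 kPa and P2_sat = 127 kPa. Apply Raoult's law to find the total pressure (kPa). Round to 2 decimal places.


P = x1*P1_sat + x2*P2_sat
x2 = 1 - x1 = 1 - 0.29 = 0.71
P = 0.29*68 + 0.71*127
P = 19.72 + 90.17
P = 109.89 kPa


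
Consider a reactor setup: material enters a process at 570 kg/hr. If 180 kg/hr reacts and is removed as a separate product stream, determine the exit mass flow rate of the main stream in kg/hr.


Steady-state mass balance on the main outlet: F_out = F_in - F_removed
F_out = 570 - 180
F_out = 390 kg/hr


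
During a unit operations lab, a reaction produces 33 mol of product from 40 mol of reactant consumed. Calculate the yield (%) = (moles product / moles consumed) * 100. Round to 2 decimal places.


Yield = (moles product / moles consumed) * 100%
Yield = (33 / 40) * 100
Yield = 0.825 * 100
Yield = 82.50%


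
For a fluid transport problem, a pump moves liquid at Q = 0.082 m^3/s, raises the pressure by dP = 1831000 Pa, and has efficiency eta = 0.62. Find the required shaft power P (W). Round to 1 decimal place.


P = Q * dP / eta
P = 0.082 * 1831000 / 0.62
P = 150142.0 / 0.62
P = 242164.5 W


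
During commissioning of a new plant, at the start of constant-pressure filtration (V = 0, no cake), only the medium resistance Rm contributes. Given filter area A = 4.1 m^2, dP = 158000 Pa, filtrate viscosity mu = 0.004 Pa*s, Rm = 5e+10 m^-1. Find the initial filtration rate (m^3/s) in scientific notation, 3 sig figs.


rate = A * dP / (mu * Rm)
rate = 4.1 * 158000 / (0.004 * 5e+10)
rate = 647800.0 / 2.000e+08
rate = 3.24e-03 m^3/s


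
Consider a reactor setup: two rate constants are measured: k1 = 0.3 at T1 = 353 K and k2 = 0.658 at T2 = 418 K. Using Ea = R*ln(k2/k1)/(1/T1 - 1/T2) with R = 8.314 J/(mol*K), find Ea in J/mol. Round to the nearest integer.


Ea = R * ln(k2/k1) / (1/T1 - 1/T2)
ln(k2/k1) = ln(0.658/0.3) = 0.7854225
1/T1 - 1/T2 = 1/353 - 1/418 = 0.000440516692
Ea = 8.314 * 0.7854225 / 0.000440516692
Ea = 14824 J/mol


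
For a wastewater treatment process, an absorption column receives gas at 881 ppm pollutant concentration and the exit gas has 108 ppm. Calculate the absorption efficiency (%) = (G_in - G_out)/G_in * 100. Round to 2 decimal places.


Efficiency = (G_in - G_out) / G_in * 100%
Efficiency = (881 - 108) / 881 * 100
Efficiency = 773 / 881 * 100
Efficiency = 87.74%


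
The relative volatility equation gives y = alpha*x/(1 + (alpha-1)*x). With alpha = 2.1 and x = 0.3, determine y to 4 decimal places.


y = alpha*x / (1 + (alpha-1)*x)
y = 2.1*0.3 / (1 + (2.1-1)*0.3)
y = 0.63 / (1 + 0.33)
y = 0.63 / 1.33
y = 0.4737


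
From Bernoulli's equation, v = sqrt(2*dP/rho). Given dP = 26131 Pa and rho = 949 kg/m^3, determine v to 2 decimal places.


v = sqrt(2*dP/rho)
v = sqrt(2*26131/949)
v = sqrt(55.070601)
v = 7.42 m/s


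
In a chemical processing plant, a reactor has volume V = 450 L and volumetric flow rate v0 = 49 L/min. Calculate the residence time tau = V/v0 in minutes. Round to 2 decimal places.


tau = V / v0
tau = 450 / 49
tau = 9.18 min


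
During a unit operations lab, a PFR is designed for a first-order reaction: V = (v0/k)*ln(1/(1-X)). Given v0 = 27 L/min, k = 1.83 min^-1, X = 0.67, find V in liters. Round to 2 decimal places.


V = (v0/k) * ln(1/(1-X))
V = (27/1.83) * ln(1/(1-0.67))
V = 14.754098 * ln(3.030303)
V = 14.754098 * 1.108663
V = 16.36 L


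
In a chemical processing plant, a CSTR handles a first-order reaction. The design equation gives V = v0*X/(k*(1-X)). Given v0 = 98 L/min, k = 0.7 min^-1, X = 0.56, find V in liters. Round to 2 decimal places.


V = v0 * X / (k * (1 - X))
V = 98 * 0.56 / (0.7 * (1 - 0.56))
V = 54.88 / (0.7 * 0.44)
V = 54.88 / 0.308
V = 178.18 L


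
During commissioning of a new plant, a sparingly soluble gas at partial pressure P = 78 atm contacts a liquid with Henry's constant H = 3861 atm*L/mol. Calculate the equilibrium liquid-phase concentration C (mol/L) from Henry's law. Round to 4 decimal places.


C = P / H
C = 78 / 3861
C = 0.0202 mol/L


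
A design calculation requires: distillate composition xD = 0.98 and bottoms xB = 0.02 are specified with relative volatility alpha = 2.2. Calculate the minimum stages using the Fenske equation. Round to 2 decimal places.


N_min = ln((xD*(1-xB))/(xB*(1-xD))) / ln(alpha)
Numerator inside ln: 0.9604 / 0.0004 = 2401.0
ln(2401.0) = 7.783641
ln(alpha) = ln(2.2) = 0.788457
N_min = 7.783641 / 0.788457 = 9.87


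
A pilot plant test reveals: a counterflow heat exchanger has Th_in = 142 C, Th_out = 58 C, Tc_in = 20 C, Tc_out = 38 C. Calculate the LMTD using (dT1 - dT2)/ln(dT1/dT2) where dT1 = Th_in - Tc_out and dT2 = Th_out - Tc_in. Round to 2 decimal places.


dT1 = Th_in - Tc_out = 142 - 38 = 104
dT2 = Th_out - Tc_in = 58 - 20 = 38
LMTD = (dT1 - dT2) / ln(dT1/dT2)
LMTD = (104 - 38) / ln(104/38)
LMTD = 65.55 K


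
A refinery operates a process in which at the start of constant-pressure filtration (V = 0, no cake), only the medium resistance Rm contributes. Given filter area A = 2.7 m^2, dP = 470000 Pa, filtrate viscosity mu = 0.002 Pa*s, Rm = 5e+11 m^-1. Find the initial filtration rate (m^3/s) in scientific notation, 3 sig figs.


rate = A * dP / (mu * Rm)
rate = 2.7 * 470000 / (0.002 * 5e+11)
rate = 1269000.0 / 1.000e+09
rate = 1.27e-03 m^3/s


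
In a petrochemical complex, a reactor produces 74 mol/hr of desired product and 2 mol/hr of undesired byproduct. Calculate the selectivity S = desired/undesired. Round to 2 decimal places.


S = desired product rate / undesired product rate
S = 74 / 2
S = 37.00


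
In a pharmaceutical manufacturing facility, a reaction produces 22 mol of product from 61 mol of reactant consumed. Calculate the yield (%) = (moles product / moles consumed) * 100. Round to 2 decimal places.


Yield = (moles product / moles consumed) * 100%
Yield = (22 / 61) * 100
Yield = 0.3607 * 100
Yield = 36.07%


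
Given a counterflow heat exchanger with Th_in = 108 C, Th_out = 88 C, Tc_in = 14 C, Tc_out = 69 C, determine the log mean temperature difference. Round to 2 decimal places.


dT1 = Th_in - Tc_out = 108 - 69 = 39
dT2 = Th_out - Tc_in = 88 - 14 = 74
LMTD = (dT1 - dT2) / ln(dT1/dT2)
LMTD = (39 - 74) / ln(39/74)
LMTD = 54.64 K


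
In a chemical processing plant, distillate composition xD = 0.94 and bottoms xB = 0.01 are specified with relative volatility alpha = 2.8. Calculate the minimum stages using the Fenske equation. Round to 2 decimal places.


N_min = ln((xD*(1-xB))/(xB*(1-xD))) / ln(alpha)
Numerator inside ln: 0.9306 / 0.0006 = 1551.0
ln(1551.0) = 7.346655
ln(alpha) = ln(2.8) = 1.029619
N_min = 7.346655 / 1.029619 = 7.14


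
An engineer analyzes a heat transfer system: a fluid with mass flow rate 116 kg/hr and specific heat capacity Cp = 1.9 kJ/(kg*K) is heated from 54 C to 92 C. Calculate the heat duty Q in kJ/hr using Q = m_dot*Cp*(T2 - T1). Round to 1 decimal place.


Q = m_dot * Cp * (T2 - T1)
Q = 116 * 1.9 * (92 - 54)
Q = 116 * 1.9 * 38
Q = 8375.2 kJ/hr


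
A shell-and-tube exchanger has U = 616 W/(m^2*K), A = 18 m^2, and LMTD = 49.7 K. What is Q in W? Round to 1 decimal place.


Q = U * A * LMTD
Q = 616 * 18 * 49.7
Q = 551073.6 W


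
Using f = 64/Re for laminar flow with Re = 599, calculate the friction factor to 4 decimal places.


f = 64 / Re
f = 64 / 599
f = 0.1068


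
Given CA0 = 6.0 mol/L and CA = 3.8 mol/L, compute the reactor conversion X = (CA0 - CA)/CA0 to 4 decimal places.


X = (CA0 - CA) / CA0
X = (6.0 - 3.8) / 6.0
X = 2.2 / 6.0
X = 0.3667


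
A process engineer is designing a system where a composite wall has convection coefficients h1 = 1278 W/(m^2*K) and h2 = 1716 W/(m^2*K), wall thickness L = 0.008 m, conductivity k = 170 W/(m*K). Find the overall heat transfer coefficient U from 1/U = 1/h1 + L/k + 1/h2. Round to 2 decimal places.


1/U = 1/h1 + L/k + 1/h2
1/U = 1/1278 + 0.008/170 + 1/1716
1/U = 0.0007824726 + 4.70588e-05 + 0.0005827506
1/U = 0.001412282
U = 708.07 W/(m^2*K)


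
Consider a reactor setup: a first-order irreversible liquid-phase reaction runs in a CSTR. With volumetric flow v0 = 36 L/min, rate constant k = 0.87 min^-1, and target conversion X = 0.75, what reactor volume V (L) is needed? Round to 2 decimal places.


V = v0 * X / (k * (1 - X))
V = 36 * 0.75 / (0.87 * (1 - 0.75))
V = 27.0 / (0.87 * 0.25)
V = 27.0 / 0.2175
V = 124.14 L


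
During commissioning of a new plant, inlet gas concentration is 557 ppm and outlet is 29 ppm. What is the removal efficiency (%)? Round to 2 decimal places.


Efficiency = (G_in - G_out) / G_in * 100%
Efficiency = (557 - 29) / 557 * 100
Efficiency = 528 / 557 * 100
Efficiency = 94.79%


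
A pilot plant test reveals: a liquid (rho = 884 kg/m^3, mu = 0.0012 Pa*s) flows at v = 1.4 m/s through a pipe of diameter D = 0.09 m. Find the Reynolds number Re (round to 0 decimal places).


Re = rho * v * D / mu
Re = 884 * 1.4 * 0.09 / 0.0012
Re = 111.384 / 0.0012
Re = 92820


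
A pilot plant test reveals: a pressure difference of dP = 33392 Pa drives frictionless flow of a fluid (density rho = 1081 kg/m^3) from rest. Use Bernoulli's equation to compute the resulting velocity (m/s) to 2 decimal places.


v = sqrt(2*dP/rho)
v = sqrt(2*33392/1081)
v = sqrt(61.779833)
v = 7.86 m/s


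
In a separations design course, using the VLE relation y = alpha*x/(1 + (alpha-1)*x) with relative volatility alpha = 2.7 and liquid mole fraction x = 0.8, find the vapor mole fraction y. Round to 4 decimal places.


y = alpha*x / (1 + (alpha-1)*x)
y = 2.7*0.8 / (1 + (2.7-1)*0.8)
y = 2.16 / (1 + 1.36)
y = 2.16 / 2.36
y = 0.9153


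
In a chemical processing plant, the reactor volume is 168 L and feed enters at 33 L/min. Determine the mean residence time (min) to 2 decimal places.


tau = V / v0
tau = 168 / 33
tau = 5.09 min


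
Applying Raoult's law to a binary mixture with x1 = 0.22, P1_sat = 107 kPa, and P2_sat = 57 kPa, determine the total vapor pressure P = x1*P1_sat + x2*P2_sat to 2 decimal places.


P = x1*P1_sat + x2*P2_sat
x2 = 1 - x1 = 1 - 0.22 = 0.78
P = 0.22*107 + 0.78*57
P = 23.54 + 44.46
P = 68.00 kPa


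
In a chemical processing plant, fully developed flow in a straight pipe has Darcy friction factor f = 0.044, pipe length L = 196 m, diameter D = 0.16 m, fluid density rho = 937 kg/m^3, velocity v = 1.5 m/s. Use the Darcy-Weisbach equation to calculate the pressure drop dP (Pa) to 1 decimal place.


dP = f * (L/D) * (rho*v^2/2)
dP = 0.044 * (196/0.16) * (937*1.5^2/2)
L/D = 1225.0
rho*v^2/2 = 937*2.25/2 = 1054.125
dP = 0.044 * 1225.0 * 1054.125
dP = 56817.3 Pa


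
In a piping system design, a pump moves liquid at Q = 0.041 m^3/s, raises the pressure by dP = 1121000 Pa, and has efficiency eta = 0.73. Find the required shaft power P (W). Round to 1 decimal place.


P = Q * dP / eta
P = 0.041 * 1121000 / 0.73
P = 45961.0 / 0.73
P = 62960.3 W


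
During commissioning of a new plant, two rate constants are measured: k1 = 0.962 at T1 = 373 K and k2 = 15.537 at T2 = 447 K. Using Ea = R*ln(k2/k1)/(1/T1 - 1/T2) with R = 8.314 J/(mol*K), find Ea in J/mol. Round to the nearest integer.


Ea = R * ln(k2/k1) / (1/T1 - 1/T2)
ln(k2/k1) = ln(15.537/0.962) = 2.7819651
1/T1 - 1/T2 = 1/373 - 1/447 = 0.000443828682
Ea = 8.314 * 2.7819651 / 0.000443828682
Ea = 52113 J/mol


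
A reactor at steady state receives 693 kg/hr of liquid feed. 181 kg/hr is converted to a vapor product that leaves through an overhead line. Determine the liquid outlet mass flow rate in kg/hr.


Steady-state mass balance on the main outlet: F_out = F_in - F_removed
F_out = 693 - 181
F_out = 512 kg/hr


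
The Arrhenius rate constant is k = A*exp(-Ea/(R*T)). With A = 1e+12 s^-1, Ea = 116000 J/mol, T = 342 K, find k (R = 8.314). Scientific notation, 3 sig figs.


k = A * exp(-Ea/(R*T))
k = 1e+12 * exp(-116000 / (8.314 * 342))
k = 1e+12 * exp(-40.796402)
k = 1.92e-06


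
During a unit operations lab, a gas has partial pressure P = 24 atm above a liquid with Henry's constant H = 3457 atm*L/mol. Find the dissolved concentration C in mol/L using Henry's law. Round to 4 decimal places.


C = P / H
C = 24 / 3457
C = 0.0069 mol/L


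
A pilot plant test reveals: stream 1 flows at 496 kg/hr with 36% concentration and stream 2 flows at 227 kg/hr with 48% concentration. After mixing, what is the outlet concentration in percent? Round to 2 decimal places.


Mass balance on solute: F1*x1 + F2*x2 = F3*x3
F3 = F1 + F2 = 496 + 227 = 723 kg/hr
x3 = (F1*x1 + F2*x2)/F3
x3 = (496*0.36 + 227*0.48) / 723
x3 = 39.77%


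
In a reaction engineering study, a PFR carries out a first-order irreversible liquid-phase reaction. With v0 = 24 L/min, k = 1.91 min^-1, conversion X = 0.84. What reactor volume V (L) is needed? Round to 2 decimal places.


V = (v0/k) * ln(1/(1-X))
V = (24/1.91) * ln(1/(1-0.84))
V = 12.565445 * ln(6.25)
V = 12.565445 * 1.832581
V = 23.03 L


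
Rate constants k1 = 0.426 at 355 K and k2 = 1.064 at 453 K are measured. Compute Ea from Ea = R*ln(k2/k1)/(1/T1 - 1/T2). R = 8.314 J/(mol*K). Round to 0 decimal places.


Ea = R * ln(k2/k1) / (1/T1 - 1/T2)
ln(k2/k1) = ln(1.064/0.426) = 0.9153513
1/T1 - 1/T2 = 1/355 - 1/453 = 0.00060939589
Ea = 8.314 * 0.9153513 / 0.00060939589
Ea = 12488 J/mol


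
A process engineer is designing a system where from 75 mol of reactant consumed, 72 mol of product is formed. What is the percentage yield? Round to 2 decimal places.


Yield = (moles product / moles consumed) * 100%
Yield = (72 / 75) * 100
Yield = 0.96 * 100
Yield = 96.00%


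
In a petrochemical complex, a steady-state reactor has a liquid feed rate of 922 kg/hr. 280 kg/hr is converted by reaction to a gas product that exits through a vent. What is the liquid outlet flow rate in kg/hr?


Steady-state mass balance on the main outlet: F_out = F_in - F_removed
F_out = 922 - 280
F_out = 642 kg/hr
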